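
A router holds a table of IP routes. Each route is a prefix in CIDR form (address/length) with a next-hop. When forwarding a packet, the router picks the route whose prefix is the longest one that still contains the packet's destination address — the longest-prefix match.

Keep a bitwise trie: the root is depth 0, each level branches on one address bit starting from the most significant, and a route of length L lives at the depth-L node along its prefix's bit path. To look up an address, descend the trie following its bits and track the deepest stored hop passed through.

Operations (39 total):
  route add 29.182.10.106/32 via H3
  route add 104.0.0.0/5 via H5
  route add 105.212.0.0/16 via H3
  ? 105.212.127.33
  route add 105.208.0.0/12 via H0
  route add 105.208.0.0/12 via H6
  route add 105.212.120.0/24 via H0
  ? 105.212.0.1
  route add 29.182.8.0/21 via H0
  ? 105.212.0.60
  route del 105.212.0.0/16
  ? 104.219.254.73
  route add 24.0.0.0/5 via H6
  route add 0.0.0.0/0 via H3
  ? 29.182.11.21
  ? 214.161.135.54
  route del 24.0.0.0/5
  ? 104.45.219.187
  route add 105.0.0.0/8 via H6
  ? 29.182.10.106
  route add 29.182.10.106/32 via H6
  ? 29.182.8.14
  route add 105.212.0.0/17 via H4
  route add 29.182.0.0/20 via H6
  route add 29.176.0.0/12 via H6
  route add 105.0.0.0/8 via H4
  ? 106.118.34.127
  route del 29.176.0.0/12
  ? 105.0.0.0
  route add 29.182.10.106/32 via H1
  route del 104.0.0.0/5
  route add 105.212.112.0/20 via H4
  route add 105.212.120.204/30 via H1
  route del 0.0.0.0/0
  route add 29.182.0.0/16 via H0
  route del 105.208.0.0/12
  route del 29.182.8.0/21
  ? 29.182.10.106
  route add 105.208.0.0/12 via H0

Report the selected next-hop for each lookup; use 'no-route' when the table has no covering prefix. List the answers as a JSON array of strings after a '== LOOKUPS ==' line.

Apply in order:
  add 29.182.10.106/32 -> H3 at depth 32
  add 104.0.0.0/5 -> H5 at depth 5
  add 105.212.0.0/16 -> H3 at depth 16
  Q 105.212.127.33: descend 0110100111010100 ; hops seen [H5,H3] ; pick H3
  add 105.208.0.0/12 -> H0 at depth 12
  add 105.208.0.0/12 -> H6 at depth 12
  add 105.212.120.0/24 -> H0 at depth 24
  Q 105.212.0.1: descend 01101001110101000 ; hops seen [H5,H6,H3] ; pick H3
  add 29.182.8.0/21 -> H0 at depth 21
  Q 105.212.0.60: descend 01101001110101000 ; hops seen [H5,H6,H3] ; pick H3
  del 105.212.0.0/16 (clear depth 16)
  Q 104.219.254.73: descend 0110100 ; hops seen [H5] ; pick H5
  add 24.0.0.0/5 -> H6 at depth 5
  add 0.0.0.0/0 -> H3 at depth 0
  Q 29.182.11.21: descend 00011101101101100000101 ; hops seen [H3,H6,H0] ; pick H0
  Q 214.161.135.54: descend ε ; hops seen [H3] ; pick H3
  del 24.0.0.0/5 (clear depth 5)
  Q 104.45.219.187: descend 0110100 ; hops seen [H3,H5] ; pick H5
  add 105.0.0.0/8 -> H6 at depth 8
  Q 29.182.10.106: descend 00011101101101100000101001101010 ; hops seen [H3,H0,H3] ; pick H3
  add 29.182.10.106/32 -> H6 at depth 32
  Q 29.182.8.14: descend 0001110110110110000010 ; hops seen [H3,H0] ; pick H0
  add 105.212.0.0/17 -> H4 at depth 17
  add 29.182.0.0/20 -> H6 at depth 20
  add 29.176.0.0/12 -> H6 at depth 12
  add 105.0.0.0/8 -> H4 at depth 8
  Q 106.118.34.127: descend 011010 ; hops seen [H3,H5] ; pick H5
  del 29.176.0.0/12 (clear depth 12)
  Q 105.0.0.0: descend 01101001 ; hops seen [H3,H5,H4] ; pick H4
  add 29.182.10.106/32 -> H1 at depth 32
  del 104.0.0.0/5 (clear depth 5)
  add 105.212.112.0/20 -> H4 at depth 20
  add 105.212.120.204/30 -> H1 at depth 30
  del 0.0.0.0/0 (clear depth 0)
  add 29.182.0.0/16 -> H0 at depth 16
  del 105.208.0.0/12 (clear depth 12)
  del 29.182.8.0/21 (clear depth 21)
  Q 29.182.10.106: descend 00011101101101100000101001101010 ; hops seen [H0,H6,H1] ; pick H1
  add 105.208.0.0/12 -> H0 at depth 12

== LOOKUPS ==
["H3","H3","H3","H5","H0","H3","H5","H3","H0","H5","H4","H1"]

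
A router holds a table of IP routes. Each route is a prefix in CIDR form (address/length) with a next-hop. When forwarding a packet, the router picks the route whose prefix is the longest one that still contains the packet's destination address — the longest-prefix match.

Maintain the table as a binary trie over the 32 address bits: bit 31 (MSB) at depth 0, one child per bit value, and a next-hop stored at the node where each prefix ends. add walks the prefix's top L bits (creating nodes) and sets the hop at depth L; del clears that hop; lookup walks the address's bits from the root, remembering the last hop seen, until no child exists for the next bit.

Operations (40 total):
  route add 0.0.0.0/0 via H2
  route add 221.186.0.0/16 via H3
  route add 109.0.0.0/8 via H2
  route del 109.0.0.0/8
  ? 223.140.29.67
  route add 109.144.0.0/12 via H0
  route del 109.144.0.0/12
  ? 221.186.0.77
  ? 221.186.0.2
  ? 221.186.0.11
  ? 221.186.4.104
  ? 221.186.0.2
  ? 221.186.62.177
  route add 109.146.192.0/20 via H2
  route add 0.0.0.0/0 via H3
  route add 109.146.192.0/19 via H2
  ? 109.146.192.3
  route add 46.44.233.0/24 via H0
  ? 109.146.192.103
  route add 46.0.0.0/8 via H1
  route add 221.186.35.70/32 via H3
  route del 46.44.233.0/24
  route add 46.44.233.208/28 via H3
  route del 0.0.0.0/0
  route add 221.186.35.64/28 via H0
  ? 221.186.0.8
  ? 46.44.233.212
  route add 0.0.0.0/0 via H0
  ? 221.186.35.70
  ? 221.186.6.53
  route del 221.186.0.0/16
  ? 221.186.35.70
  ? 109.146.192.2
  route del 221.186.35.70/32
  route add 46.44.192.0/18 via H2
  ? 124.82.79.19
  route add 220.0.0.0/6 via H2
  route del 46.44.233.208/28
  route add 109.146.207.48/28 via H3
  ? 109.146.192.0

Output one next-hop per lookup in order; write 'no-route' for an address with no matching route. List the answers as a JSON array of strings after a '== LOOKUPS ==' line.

Apply in order:
  add 0.0.0.0/0 -> H2 at depth 0
  add 221.186.0.0/16 -> H3 at depth 16
  add 109.0.0.0/8 -> H2 at depth 8
  - 109.0.0.0/8 clear@8
  ? 223.140.29.67  path d0:H2→d1:-→d2:-→d3:-→d4:-→d5:-→d6:-  best=H2
  add 109.144.0.0/12 -> H0 at depth 12
  - 109.144.0.0/12 clear@12
  ? 221.186.0.77  path d0:H2→d1:-→d2:-→d3:-→d4:-→d5:-→d6:-→d7:-→d8:-→d9:-→d10:-→d11:-→d12:-→d13:-→d14:-→d15:-→d16:H3  best=H3
  ? 221.186.0.2  path d0:H2→d1:-→d2:-→d3:-→d4:-→d5:-→d6:-→d7:-→d8:-→d9:-→d10:-→d11:-→d12:-→d13:-→d14:-→d15:-→d16:H3  best=H3
  ? 221.186.0.11  path d0:H2→d1:-→d2:-→d3:-→d4:-→d5:-→d6:-→d7:-→d8:-→d9:-→d10:-→d11:-→d12:-→d13:-→d14:-→d15:-→d16:H3  best=H3
  ? 221.186.4.104  path d0:H2→d1:-→d2:-→d3:-→d4:-→d5:-→d6:-→d7:-→d8:-→d9:-→d10:-→d11:-→d12:-→d13:-→d14:-→d15:-→d16:H3  best=H3
  ? 221.186.0.2  path d0:H2→d1:-→d2:-→d3:-→d4:-→d5:-→d6:-→d7:-→d8:-→d9:-→d10:-→d11:-→d12:-→d13:-→d14:-→d15:-→d16:H3  best=H3
  ? 221.186.62.177  path d0:H2→d1:-→d2:-→d3:-→d4:-→d5:-→d6:-→d7:-→d8:-→d9:-→d10:-→d11:-→d12:-→d13:-→d14:-→d15:-→d16:H3  best=H3
  add 109.146.192.0/20 -> H2 at depth 20
  add 0.0.0.0/0 -> H3 at depth 0
  add 109.146.192.0/19 -> H2 at depth 19
  ? 109.146.192.3  path d0:H3→d1:-→d2:-→d3:-→d4:-→d5:-→d6:-→d7:-→d8:-→d9:-→d10:-→d11:-→d12:-→d13:-→d14:-→d15:-→d16:-→d17:-→d18:-→d19:H2→d20:H2  best=H2
  add 46.44.233.0/24 -> H0 at depth 24
  ? 109.146.192.103  path d0:H3→d1:-→d2:-→d3:-→d4:-→d5:-→d6:-→d7:-→d8:-→d9:-→d10:-→d11:-→d12:-→d13:-→d14:-→d15:-→d16:-→d17:-→d18:-→d19:H2→d20:H2  best=H2
  add 46.0.0.0/8 -> H1 at depth 8
  add 221.186.35.70/32 -> H3 at depth 32
  - 46.44.233.0/24 clear@24
  add 46.44.233.208/28 -> H3 at depth 28
  - 0.0.0.0/0 clear@0
  add 221.186.35.64/28 -> H0 at depth 28
  ? 221.186.0.8  path d0:-→d1:-→d2:-→d3:-→d4:-→d5:-→d6:-→d7:-→d8:-→d9:-→d10:-→d11:-→d12:-→d13:-→d14:-→d15:-→d16:H3→d17:-→d18:-  best=H3
  ? 46.44.233.212  path d0:-→d1:-→d2:-→d3:-→d4:-→d5:-→d6:-→d7:-→d8:H1→d9:-→d10:-→d11:-→d12:-→d13:-→d14:-→d15:-→d16:-→d17:-→d18:-→d19:-→d20:-→d21:-→d22:-→d23:-→d24:-→d25:-→d26:-→d27:-→d28:H3  best=H3
  add 0.0.0.0/0 -> H0 at depth 0
  ? 221.186.35.70  path d0:H0→d1:-→d2:-→d3:-→d4:-→d5:-→d6:-→d7:-→d8:-→d9:-→d10:-→d11:-→d12:-→d13:-→d14:-→d15:-→d16:H3→d17:-→d18:-→d19:-→d20:-→d21:-→d22:-→d23:-→d24:-→d25:-→d26:-→d27:-→d28:H0→d29:-→d30:-→d31:-→d32:H3  best=H3
  ? 221.186.6.53  path d0:H0→d1:-→d2:-→d3:-→d4:-→d5:-→d6:-→d7:-→d8:-→d9:-→d10:-→d11:-→d12:-→d13:-→d14:-→d15:-→d16:H3→d17:-→d18:-  best=H3
  - 221.186.0.0/16 clear@16
  ? 221.186.35.70  path d0:H0→d1:-→d2:-→d3:-→d4:-→d5:-→d6:-→d7:-→d8:-→d9:-→d10:-→d11:-→d12:-→d13:-→d14:-→d15:-→d16:-→d17:-→d18:-→d19:-→d20:-→d21:-→d22:-→d23:-→d24:-→d25:-→d26:-→d27:-→d28:H0→d29:-→d30:-→d31:-→d32:H3  best=H3
  ? 109.146.192.2  path d0:H0→d1:-→d2:-→d3:-→d4:-→d5:-→d6:-→d7:-→d8:-→d9:-→d10:-→d11:-→d12:-→d13:-→d14:-→d15:-→d16:-→d17:-→d18:-→d19:H2→d20:H2  best=H2
  - 221.186.35.70/32 clear@32
  add 46.44.192.0/18 -> H2 at depth 18
  ? 124.82.79.19  path d0:H0→d1:-→d2:-→d3:-  best=H0
  add 220.0.0.0/6 -> H2 at depth 6
  - 46.44.233.208/28 clear@28
  add 109.146.207.48/28 -> H3 at depth 28
  ? 109.146.192.0  path d0:H0→d1:-→d2:-→d3:-→d4:-→d5:-→d6:-→d7:-→d8:-→d9:-→d10:-→d11:-→d12:-→d13:-→d14:-→d15:-→d16:-→d17:-→d18:-→d19:H2→d20:H2  best=H2

== LOOKUPS ==
["H2","H3","H3","H3","H3","H3","H3","H2","H2","H3","H3","H3","H3","H3","H2","H0","H2"]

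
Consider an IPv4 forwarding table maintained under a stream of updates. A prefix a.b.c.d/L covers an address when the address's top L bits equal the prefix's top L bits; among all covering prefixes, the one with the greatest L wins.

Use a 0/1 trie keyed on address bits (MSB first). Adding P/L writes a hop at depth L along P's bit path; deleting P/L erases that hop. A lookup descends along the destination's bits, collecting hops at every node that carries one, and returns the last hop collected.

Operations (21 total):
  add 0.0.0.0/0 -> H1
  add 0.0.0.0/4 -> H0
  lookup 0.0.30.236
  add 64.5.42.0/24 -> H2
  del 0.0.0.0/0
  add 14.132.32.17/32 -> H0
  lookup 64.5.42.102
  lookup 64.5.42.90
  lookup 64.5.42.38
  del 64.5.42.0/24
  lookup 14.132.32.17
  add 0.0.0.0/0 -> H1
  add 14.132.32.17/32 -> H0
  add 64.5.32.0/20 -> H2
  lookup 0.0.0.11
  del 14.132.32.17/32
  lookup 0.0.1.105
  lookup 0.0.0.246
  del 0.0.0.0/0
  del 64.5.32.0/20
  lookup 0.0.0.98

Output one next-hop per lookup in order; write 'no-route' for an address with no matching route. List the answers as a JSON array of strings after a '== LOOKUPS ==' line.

Process each operation:
  add 0.0.0.0/0 -> H1 at depth 0
  add 0.0.0.0/4 -> H0 at depth 4
  ? 0.0.30.236  path d0:H1→d1:-→d2:-→d3:-→d4:H0  best=H0
  add 64.5.42.0/24 -> H2 at depth 24
  - 0.0.0.0/0 clear@0
  add 14.132.32.17/32 -> H0 at depth 32
  ? 64.5.42.102  path d0:-→d1:-→d2:-→d3:-→d4:-→d5:-→d6:-→d7:-→d8:-→d9:-→d10:-→d11:-→d12:-→d13:-→d14:-→d15:-→d16:-→d17:-→d18:-→d19:-→d20:-→d21:-→d22:-→d23:-→d24:H2  best=H2
  ? 64.5.42.90  path d0:-→d1:-→d2:-→d3:-→d4:-→d5:-→d6:-→d7:-→d8:-→d9:-→d10:-→d11:-→d12:-→d13:-→d14:-→d15:-→d16:-→d17:-→d18:-→d19:-→d20:-→d21:-→d22:-→d23:-→d24:H2  best=H2
  ? 64.5.42.38  path d0:-→d1:-→d2:-→d3:-→d4:-→d5:-→d6:-→d7:-→d8:-→d9:-→d10:-→d11:-→d12:-→d13:-→d14:-→d15:-→d16:-→d17:-→d18:-→d19:-→d20:-→d21:-→d22:-→d23:-→d24:H2  best=H2
  - 64.5.42.0/24 clear@24
  ? 14.132.32.17  path d0:-→d1:-→d2:-→d3:-→d4:H0→d5:-→d6:-→d7:-→d8:-→d9:-→d10:-→d11:-→d12:-→d13:-→d14:-→d15:-→d16:-→d17:-→d18:-→d19:-→d20:-→d21:-→d22:-→d23:-→d24:-→d25:-→d26:-→d27:-→d28:-→d29:-→d30:-→d31:-→d32:H0  best=H0
  add 0.0.0.0/0 -> H1 at depth 0
  add 14.132.32.17/32 -> H0 at depth 32
  add 64.5.32.0/20 -> H2 at depth 20
  ? 0.0.0.11  path d0:H1→d1:-→d2:-→d3:-→d4:H0  best=H0
  - 14.132.32.17/32 clear@32
  ? 0.0.1.105  path d0:H1→d1:-→d2:-→d3:-→d4:H0  best=H0
  ? 0.0.0.246  path d0:H1→d1:-→d2:-→d3:-→d4:H0  best=H0
  - 0.0.0.0/0 clear@0
  - 64.5.32.0/20 clear@20
  ? 0.0.0.98  path d0:-→d1:-→d2:-→d3:-→d4:H0  best=H0

== LOOKUPS ==
["H0","H2","H2","H2","H0","H0","H0","H0","H0"]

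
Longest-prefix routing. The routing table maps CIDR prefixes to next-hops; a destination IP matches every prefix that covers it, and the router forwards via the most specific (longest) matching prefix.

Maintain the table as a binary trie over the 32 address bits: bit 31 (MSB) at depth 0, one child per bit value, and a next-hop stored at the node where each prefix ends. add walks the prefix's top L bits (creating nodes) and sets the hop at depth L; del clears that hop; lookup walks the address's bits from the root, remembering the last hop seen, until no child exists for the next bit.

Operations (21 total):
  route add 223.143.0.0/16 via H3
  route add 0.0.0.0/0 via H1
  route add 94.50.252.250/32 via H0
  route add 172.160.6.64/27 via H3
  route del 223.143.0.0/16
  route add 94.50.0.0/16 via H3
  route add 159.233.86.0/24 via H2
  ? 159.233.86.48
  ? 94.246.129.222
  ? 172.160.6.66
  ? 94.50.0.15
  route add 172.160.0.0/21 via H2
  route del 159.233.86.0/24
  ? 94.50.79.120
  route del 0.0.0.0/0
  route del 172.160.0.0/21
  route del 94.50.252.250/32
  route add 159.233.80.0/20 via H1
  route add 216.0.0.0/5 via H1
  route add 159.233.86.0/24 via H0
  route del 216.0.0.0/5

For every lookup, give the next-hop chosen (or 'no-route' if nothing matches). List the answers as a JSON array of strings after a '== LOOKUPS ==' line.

Trace:
  add 223.143.0.0/16 -> H3 at depth 16
  add 0.0.0.0/0 -> H1 at depth 0
  add 94.50.252.250/32 -> H0 at depth 32
  add 172.160.6.64/27 -> H3 at depth 27
  del 223.143.0.0/16 (clear depth 16)
  add 94.50.0.0/16 -> H3 at depth 16
  add 159.233.86.0/24 -> H2 at depth 24
  lookup 159.233.86.48: bits 100111111110100101010110 walk d0:H1→d1:-→d2:-→d3:-→d4:-→d5:-→d6:-→d7:-→d8:-→d9:-→d10:-→d11:-→d12:-→d13:-→d14:-→d15:-→d16:-→d17:-→d18:-→d19:-→d20:-→d21:-→d22:-→d23:-→d24:H2 -> H2
  lookup 94.246.129.222: bits 01011110 walk d0:H1→d1:-→d2:-→d3:-→d4:-→d5:-→d6:-→d7:-→d8:- -> H1
  lookup 172.160.6.66: bits 101011001010000000000110010 walk d0:H1→d1:-→d2:-→d3:-→d4:-→d5:-→d6:-→d7:-→d8:-→d9:-→d10:-→d11:-→d12:-→d13:-→d14:-→d15:-→d16:-→d17:-→d18:-→d19:-→d20:-→d21:-→d22:-→d23:-→d24:-→d25:-→d26:-→d27:H3 -> H3
  lookup 94.50.0.15: bits 0101111000110010 walk d0:H1→d1:-→d2:-→d3:-→d4:-→d5:-→d6:-→d7:-→d8:-→d9:-→d10:-→d11:-→d12:-→d13:-→d14:-→d15:-→d16:H3 -> H3
  add 172.160.0.0/21 -> H2 at depth 21
  del 159.233.86.0/24 (clear depth 24)
  lookup 94.50.79.120: bits 0101111000110010 walk d0:H1→d1:-→d2:-→d3:-→d4:-→d5:-→d6:-→d7:-→d8:-→d9:-→d10:-→d11:-→d12:-→d13:-→d14:-→d15:-→d16:H3 -> H3
  del 0.0.0.0/0 (clear depth 0)
  del 172.160.0.0/21 (clear depth 21)
  del 94.50.252.250/32 (clear depth 32)
  add 159.233.80.0/20 -> H1 at depth 20
  add 216.0.0.0/5 -> H1 at depth 5
  add 159.233.86.0/24 -> H0 at depth 24
  del 216.0.0.0/5 (clear depth 5)

== LOOKUPS ==
["H2","H1","H3","H3","H3"]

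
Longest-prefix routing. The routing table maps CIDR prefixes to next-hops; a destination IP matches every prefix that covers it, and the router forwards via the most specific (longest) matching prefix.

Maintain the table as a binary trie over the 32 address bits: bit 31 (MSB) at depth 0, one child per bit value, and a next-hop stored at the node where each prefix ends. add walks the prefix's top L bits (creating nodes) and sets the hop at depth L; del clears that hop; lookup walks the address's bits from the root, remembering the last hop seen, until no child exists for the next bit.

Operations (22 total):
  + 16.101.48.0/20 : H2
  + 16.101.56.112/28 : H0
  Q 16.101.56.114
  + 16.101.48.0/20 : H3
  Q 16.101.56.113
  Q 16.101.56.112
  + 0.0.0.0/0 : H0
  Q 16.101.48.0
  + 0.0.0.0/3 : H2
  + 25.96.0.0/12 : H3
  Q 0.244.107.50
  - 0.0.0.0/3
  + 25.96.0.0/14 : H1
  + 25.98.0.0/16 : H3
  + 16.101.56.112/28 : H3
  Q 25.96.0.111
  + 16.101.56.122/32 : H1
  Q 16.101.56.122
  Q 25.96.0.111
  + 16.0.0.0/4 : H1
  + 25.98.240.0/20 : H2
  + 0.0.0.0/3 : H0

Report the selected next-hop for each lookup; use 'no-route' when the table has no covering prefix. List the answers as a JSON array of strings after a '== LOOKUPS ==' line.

Apply in order:
  add 16.101.48.0/20 -> H2 at depth 20
  add 16.101.56.112/28 -> H0 at depth 28
  ? 16.101.56.114  path d0:-→d1:-→d2:-→d3:-→d4:-→d5:-→d6:-→d7:-→d8:-→d9:-→d10:-→d11:-→d12:-→d13:-→d14:-→d15:-→d16:-→d17:-→d18:-→d19:-→d20:H2→d21:-→d22:-→d23:-→d24:-→d25:-→d26:-→d27:-→d28:H0  best=H0
  add 16.101.48.0/20 -> H3 at depth 20
  ? 16.101.56.113  path d0:-→d1:-→d2:-→d3:-→d4:-→d5:-→d6:-→d7:-→d8:-→d9:-→d10:-→d11:-→d12:-→d13:-→d14:-→d15:-→d16:-→d17:-→d18:-→d19:-→d20:H3→d21:-→d22:-→d23:-→d24:-→d25:-→d26:-→d27:-→d28:H0  best=H0
  ? 16.101.56.112  path d0:-→d1:-→d2:-→d3:-→d4:-→d5:-→d6:-→d7:-→d8:-→d9:-→d10:-→d11:-→d12:-→d13:-→d14:-→d15:-→d16:-→d17:-→d18:-→d19:-→d20:H3→d21:-→d22:-→d23:-→d24:-→d25:-→d26:-→d27:-→d28:H0  best=H0
  add 0.0.0.0/0 -> H0 at depth 0
  ? 16.101.48.0  path d0:H0→d1:-→d2:-→d3:-→d4:-→d5:-→d6:-→d7:-→d8:-→d9:-→d10:-→d11:-→d12:-→d13:-→d14:-→d15:-→d16:-→d17:-→d18:-→d19:-→d20:H3  best=H3
  add 0.0.0.0/3 -> H2 at depth 3
  add 25.96.0.0/12 -> H3 at depth 12
  ? 0.244.107.50  path d0:H0→d1:-→d2:-→d3:H2  best=H2
  - 0.0.0.0/3 clear@3
  add 25.96.0.0/14 -> H1 at depth 14
  add 25.98.0.0/16 -> H3 at depth 16
  add 16.101.56.112/28 -> H3 at depth 28
  ? 25.96.0.111  path d0:H0→d1:-→d2:-→d3:-→d4:-→d5:-→d6:-→d7:-→d8:-→d9:-→d10:-→d11:-→d12:H3→d13:-→d14:H1  best=H1
  add 16.101.56.122/32 -> H1 at depth 32
  ? 16.101.56.122  path d0:H0→d1:-→d2:-→d3:-→d4:-→d5:-→d6:-→d7:-→d8:-→d9:-→d10:-→d11:-→d12:-→d13:-→d14:-→d15:-→d16:-→d17:-→d18:-→d19:-→d20:H3→d21:-→d22:-→d23:-→d24:-→d25:-→d26:-→d27:-→d28:H3→d29:-→d30:-→d31:-→d32:H1  best=H1
  ? 25.96.0.111  path d0:H0→d1:-→d2:-→d3:-→d4:-→d5:-→d6:-→d7:-→d8:-→d9:-→d10:-→d11:-→d12:H3→d13:-→d14:H1  best=H1
  add 16.0.0.0/4 -> H1 at depth 4
  add 25.98.240.0/20 -> H2 at depth 20
  add 0.0.0.0/3 -> H0 at depth 3

== LOOKUPS ==
["H0","H0","H0","H3","H2","H1","H1","H1"]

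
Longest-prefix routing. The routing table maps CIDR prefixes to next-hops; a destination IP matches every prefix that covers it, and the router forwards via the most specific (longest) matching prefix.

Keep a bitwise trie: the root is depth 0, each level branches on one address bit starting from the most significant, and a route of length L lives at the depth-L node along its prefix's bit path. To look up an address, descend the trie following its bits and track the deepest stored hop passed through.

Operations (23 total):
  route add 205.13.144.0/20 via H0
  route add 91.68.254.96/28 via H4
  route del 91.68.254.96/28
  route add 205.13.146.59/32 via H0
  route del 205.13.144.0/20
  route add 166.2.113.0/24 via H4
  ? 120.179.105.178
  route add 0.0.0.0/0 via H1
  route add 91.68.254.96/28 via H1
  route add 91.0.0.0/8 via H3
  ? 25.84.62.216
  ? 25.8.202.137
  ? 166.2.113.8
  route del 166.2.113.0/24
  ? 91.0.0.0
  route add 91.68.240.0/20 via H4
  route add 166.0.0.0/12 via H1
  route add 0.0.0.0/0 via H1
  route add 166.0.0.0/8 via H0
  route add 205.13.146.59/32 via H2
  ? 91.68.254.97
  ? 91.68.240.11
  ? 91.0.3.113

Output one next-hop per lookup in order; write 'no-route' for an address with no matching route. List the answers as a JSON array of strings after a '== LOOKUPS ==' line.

Apply in order:
  add 205.13.144.0/20 -> H0 at depth 20
  add 91.68.254.96/28 -> H4 at depth 28
  del 91.68.254.96/28 (clear depth 28)
  add 205.13.146.59/32 -> H0 at depth 32
  del 205.13.144.0/20 (clear depth 20)
  add 166.2.113.0/24 -> H4 at depth 24
  lookup 120.179.105.178: bits 01 walk d0:-→d1:-→d2:- -> no-route
  add 0.0.0.0/0 -> H1 at depth 0
  add 91.68.254.96/28 -> H1 at depth 28
  add 91.0.0.0/8 -> H3 at depth 8
  lookup 25.84.62.216: bits 0 walk d0:H1→d1:- -> H1
  lookup 25.8.202.137: bits 0 walk d0:H1→d1:- -> H1
  lookup 166.2.113.8: bits 101001100000001001110001 walk d0:H1→d1:-→d2:-→d3:-→d4:-→d5:-→d6:-→d7:-→d8:-→d9:-→d10:-→d11:-→d12:-→d13:-→d14:-→d15:-→d16:-→d17:-→d18:-→d19:-→d20:-→d21:-→d22:-→d23:-→d24:H4 -> H4
  del 166.2.113.0/24 (clear depth 24)
  lookup 91.0.0.0: bits 010110110 walk d0:H1→d1:-→d2:-→d3:-→d4:-→d5:-→d6:-→d7:-→d8:H3→d9:- -> H3
  add 91.68.240.0/20 -> H4 at depth 20
  add 166.0.0.0/12 -> H1 at depth 12
  add 0.0.0.0/0 -> H1 at depth 0
  add 166.0.0.0/8 -> H0 at depth 8
  add 205.13.146.59/32 -> H2 at depth 32
  lookup 91.68.254.97: bits 0101101101000100111111100110 walk d0:H1→d1:-→d2:-→d3:-→d4:-→d5:-→d6:-→d7:-→d8:H3→d9:-→d10:-→d11:-→d12:-→d13:-→d14:-→d15:-→d16:-→d17:-→d18:-→d19:-→d20:H4→d21:-→d22:-→d23:-→d24:-→d25:-→d26:-→d27:-→d28:H1 -> H1
  lookup 91.68.240.11: bits 01011011010001001111 walk d0:H1→d1:-→d2:-→d3:-→d4:-→d5:-→d6:-→d7:-→d8:H3→d9:-→d10:-→d11:-→d12:-→d13:-→d14:-→d15:-→d16:-→d17:-→d18:-→d19:-→d20:H4 -> H4
  lookup 91.0.3.113: bits 010110110 walk d0:H1→d1:-→d2:-→d3:-→d4:-→d5:-→d6:-→d7:-→d8:H3→d9:- -> H3

== LOOKUPS ==
["no-route","H1","H1","H4","H3","H1","H4","H3"]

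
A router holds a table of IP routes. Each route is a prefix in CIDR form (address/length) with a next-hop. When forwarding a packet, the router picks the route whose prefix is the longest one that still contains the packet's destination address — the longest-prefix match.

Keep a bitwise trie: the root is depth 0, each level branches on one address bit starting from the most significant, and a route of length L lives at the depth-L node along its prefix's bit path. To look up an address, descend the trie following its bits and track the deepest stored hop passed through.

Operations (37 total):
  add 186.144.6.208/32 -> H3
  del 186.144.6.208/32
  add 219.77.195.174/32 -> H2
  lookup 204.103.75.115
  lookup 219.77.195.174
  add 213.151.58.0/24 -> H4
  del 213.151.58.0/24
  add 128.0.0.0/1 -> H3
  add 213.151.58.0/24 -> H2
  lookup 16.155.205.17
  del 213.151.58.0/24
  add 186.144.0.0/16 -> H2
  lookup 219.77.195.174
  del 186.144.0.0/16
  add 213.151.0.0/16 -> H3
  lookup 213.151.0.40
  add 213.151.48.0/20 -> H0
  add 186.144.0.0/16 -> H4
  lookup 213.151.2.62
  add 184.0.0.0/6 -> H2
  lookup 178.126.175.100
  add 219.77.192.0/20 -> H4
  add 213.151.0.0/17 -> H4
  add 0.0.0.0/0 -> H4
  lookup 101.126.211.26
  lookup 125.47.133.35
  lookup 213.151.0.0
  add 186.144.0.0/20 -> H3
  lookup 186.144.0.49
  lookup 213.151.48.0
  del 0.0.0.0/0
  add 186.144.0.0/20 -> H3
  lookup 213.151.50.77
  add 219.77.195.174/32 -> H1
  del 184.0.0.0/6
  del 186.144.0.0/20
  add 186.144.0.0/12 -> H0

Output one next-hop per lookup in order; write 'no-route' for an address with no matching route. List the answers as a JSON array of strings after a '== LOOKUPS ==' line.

Apply in order:
  + 186.144.6.208/32 (H3) depth=32
  del 186.144.6.208/32 (clear depth 32)
  + 219.77.195.174/32 (H2) depth=32
  ? 204.103.75.115  path d0:-→d1:-→d2:-→d3:-  best=no-route
  ? 219.77.195.174  path d0:-→d1:-→d2:-→d3:-→d4:-→d5:-→d6:-→d7:-→d8:-→d9:-→d10:-→d11:-→d12:-→d13:-→d14:-→d15:-→d16:-→d17:-→d18:-→d19:-→d20:-→d21:-→d22:-→d23:-→d24:-→d25:-→d26:-→d27:-→d28:-→d29:-→d30:-→d31:-→d32:H2  best=H2
  + 213.151.58.0/24 (H4) depth=24
  del 213.151.58.0/24 (clear depth 24)
  + 128.0.0.0/1 (H3) depth=1
  + 213.151.58.0/24 (H2) depth=24
  ? 16.155.205.17  path d0:-  best=no-route
  del 213.151.58.0/24 (clear depth 24)
  + 186.144.0.0/16 (H2) depth=16
  ? 219.77.195.174  path d0:-→d1:H3→d2:-→d3:-→d4:-→d5:-→d6:-→d7:-→d8:-→d9:-→d10:-→d11:-→d12:-→d13:-→d14:-→d15:-→d16:-→d17:-→d18:-→d19:-→d20:-→d21:-→d22:-→d23:-→d24:-→d25:-→d26:-→d27:-→d28:-→d29:-→d30:-→d31:-→d32:H2  best=H2
  del 186.144.0.0/16 (clear depth 16)
  + 213.151.0.0/16 (H3) depth=16
  ? 213.151.0.40  path d0:-→d1:H3→d2:-→d3:-→d4:-→d5:-→d6:-→d7:-→d8:-→d9:-→d10:-→d11:-→d12:-→d13:-→d14:-→d15:-→d16:H3→d17:-→d18:-  best=H3
  + 213.151.48.0/20 (H0) depth=20
  + 186.144.0.0/16 (H4) depth=16
  ? 213.151.2.62  path d0:-→d1:H3→d2:-→d3:-→d4:-→d5:-→d6:-→d7:-→d8:-→d9:-→d10:-→d11:-→d12:-→d13:-→d14:-→d15:-→d16:H3→d17:-→d18:-  best=H3
  + 184.0.0.0/6 (H2) depth=6
  ? 178.126.175.100  path d0:-→d1:H3→d2:-→d3:-→d4:-  best=H3
  + 219.77.192.0/20 (H4) depth=20
  + 213.151.0.0/17 (H4) depth=17
  + 0.0.0.0/0 (H4) depth=0
  ? 101.126.211.26  path d0:H4  best=H4
  ? 125.47.133.35  path d0:H4  best=H4
  ? 213.151.0.0  path d0:H4→d1:H3→d2:-→d3:-→d4:-→d5:-→d6:-→d7:-→d8:-→d9:-→d10:-→d11:-→d12:-→d13:-→d14:-→d15:-→d16:H3→d17:H4→d18:-  best=H4
  + 186.144.0.0/20 (H3) depth=20
  ? 186.144.0.49  path d0:H4→d1:H3→d2:-→d3:-→d4:-→d5:-→d6:H2→d7:-→d8:-→d9:-→d10:-→d11:-→d12:-→d13:-→d14:-→d15:-→d16:H4→d17:-→d18:-→d19:-→d20:H3→d21:-  best=H3
  ? 213.151.48.0  path d0:H4→d1:H3→d2:-→d3:-→d4:-→d5:-→d6:-→d7:-→d8:-→d9:-→d10:-→d11:-→d12:-→d13:-→d14:-→d15:-→d16:H3→d17:H4→d18:-→d19:-→d20:H0  best=H0
  del 0.0.0.0/0 (clear depth 0)
  + 186.144.0.0/20 (H3) depth=20
  ? 213.151.50.77  path d0:-→d1:H3→d2:-→d3:-→d4:-→d5:-→d6:-→d7:-→d8:-→d9:-→d10:-→d11:-→d12:-→d13:-→d14:-→d15:-→d16:H3→d17:H4→d18:-→d19:-→d20:H0  best=H0
  + 219.77.195.174/32 (H1) depth=32
  del 184.0.0.0/6 (clear depth 6)
  del 186.144.0.0/20 (clear depth 20)
  + 186.144.0.0/12 (H0) depth=12

== LOOKUPS ==
["no-route","H2","no-route","H2","H3","H3","H3","H4","H4","H4","H3","H0","H0"]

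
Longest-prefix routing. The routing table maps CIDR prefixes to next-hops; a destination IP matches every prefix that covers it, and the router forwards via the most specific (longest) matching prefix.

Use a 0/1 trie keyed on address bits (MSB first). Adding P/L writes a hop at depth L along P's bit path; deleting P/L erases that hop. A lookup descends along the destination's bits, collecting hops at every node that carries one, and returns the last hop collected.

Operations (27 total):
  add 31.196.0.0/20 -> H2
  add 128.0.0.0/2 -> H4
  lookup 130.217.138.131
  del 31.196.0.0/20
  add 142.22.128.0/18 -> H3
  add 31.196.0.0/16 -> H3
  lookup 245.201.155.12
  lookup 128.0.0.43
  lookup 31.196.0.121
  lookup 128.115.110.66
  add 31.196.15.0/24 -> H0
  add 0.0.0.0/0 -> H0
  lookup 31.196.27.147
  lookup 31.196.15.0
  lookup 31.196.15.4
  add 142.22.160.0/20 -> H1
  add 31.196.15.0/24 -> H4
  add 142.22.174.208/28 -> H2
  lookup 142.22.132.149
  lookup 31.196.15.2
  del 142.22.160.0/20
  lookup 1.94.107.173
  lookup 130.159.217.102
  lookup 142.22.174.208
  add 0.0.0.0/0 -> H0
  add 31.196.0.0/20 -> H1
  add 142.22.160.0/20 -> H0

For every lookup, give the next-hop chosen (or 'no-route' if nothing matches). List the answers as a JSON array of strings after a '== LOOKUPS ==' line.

Trace:
  add 31.196.0.0/20 -> H2 at depth 20
  add 128.0.0.0/2 -> H4 at depth 2
  lookup 130.217.138.131: bits 10 walk d0:-→d1:-→d2:H4 -> H4
  del 31.196.0.0/20 (clear depth 20)
  add 142.22.128.0/18 -> H3 at depth 18
  add 31.196.0.0/16 -> H3 at depth 16
  lookup 245.201.155.12: bits 1 walk d0:-→d1:- -> no-route
  lookup 128.0.0.43: bits 1000 walk d0:-→d1:-→d2:H4→d3:-→d4:- -> H4
  lookup 31.196.0.121: bits 00011111110001000000 walk d0:-→d1:-→d2:-→d3:-→d4:-→d5:-→d6:-→d7:-→d8:-→d9:-→d10:-→d11:-→d12:-→d13:-→d14:-→d15:-→d16:H3→d17:-→d18:-→d19:-→d20:- -> H3
  lookup 128.115.110.66: bits 1000 walk d0:-→d1:-→d2:H4→d3:-→d4:- -> H4
  add 31.196.15.0/24 -> H0 at depth 24
  add 0.0.0.0/0 -> H0 at depth 0
  lookup 31.196.27.147: bits 0001111111000100000 walk d0:H0→d1:-→d2:-→d3:-→d4:-→d5:-→d6:-→d7:-→d8:-→d9:-→d10:-→d11:-→d12:-→d13:-→d14:-→d15:-→d16:H3→d17:-→d18:-→d19:- -> H3
  lookup 31.196.15.0: bits 000111111100010000001111 walk d0:H0→d1:-→d2:-→d3:-→d4:-→d5:-→d6:-→d7:-→d8:-→d9:-→d10:-→d11:-→d12:-→d13:-→d14:-→d15:-→d16:H3→d17:-→d18:-→d19:-→d20:-→d21:-→d22:-→d23:-→d24:H0 -> H0
  lookup 31.196.15.4: bits 000111111100010000001111 walk d0:H0→d1:-→d2:-→d3:-→d4:-→d5:-→d6:-→d7:-→d8:-→d9:-→d10:-→d11:-→d12:-→d13:-→d14:-→d15:-→d16:H3→d17:-→d18:-→d19:-→d20:-→d21:-→d22:-→d23:-→d24:H0 -> H0
  add 142.22.160.0/20 -> H1 at depth 20
  add 31.196.15.0/24 -> H4 at depth 24
  add 142.22.174.208/28 -> H2 at depth 28
  lookup 142.22.132.149: bits 100011100001011010 walk d0:H0→d1:-→d2:H4→d3:-→d4:-→d5:-→d6:-→d7:-→d8:-→d9:-→d10:-→d11:-→d12:-→d13:-→d14:-→d15:-→d16:-→d17:-→d18:H3 -> H3
  lookup 31.196.15.2: bits 000111111100010000001111 walk d0:H0→d1:-→d2:-→d3:-→d4:-→d5:-→d6:-→d7:-→d8:-→d9:-→d10:-→d11:-→d12:-→d13:-→d14:-→d15:-→d16:H3→d17:-→d18:-→d19:-→d20:-→d21:-→d22:-→d23:-→d24:H4 -> H4
  del 142.22.160.0/20 (clear depth 20)
  lookup 1.94.107.173: bits 000 walk d0:H0→d1:-→d2:-→d3:- -> H0
  lookup 130.159.217.102: bits 1000 walk d0:H0→d1:-→d2:H4→d3:-→d4:- -> H4
  lookup 142.22.174.208: bits 1000111000010110101011101101 walk d0:H0→d1:-→d2:H4→d3:-→d4:-→d5:-→d6:-→d7:-→d8:-→d9:-→d10:-→d11:-→d12:-→d13:-→d14:-→d15:-→d16:-→d17:-→d18:H3→d19:-→d20:-→d21:-→d22:-→d23:-→d24:-→d25:-→d26:-→d27:-→d28:H2 -> H2
  add 0.0.0.0/0 -> H0 at depth 0
  add 31.196.0.0/20 -> H1 at depth 20
  add 142.22.160.0/20 -> H0 at depth 20

== LOOKUPS ==
["H4","no-route","H4","H3","H4","H3","H0","H0","H3","H4","H0","H4","H2"]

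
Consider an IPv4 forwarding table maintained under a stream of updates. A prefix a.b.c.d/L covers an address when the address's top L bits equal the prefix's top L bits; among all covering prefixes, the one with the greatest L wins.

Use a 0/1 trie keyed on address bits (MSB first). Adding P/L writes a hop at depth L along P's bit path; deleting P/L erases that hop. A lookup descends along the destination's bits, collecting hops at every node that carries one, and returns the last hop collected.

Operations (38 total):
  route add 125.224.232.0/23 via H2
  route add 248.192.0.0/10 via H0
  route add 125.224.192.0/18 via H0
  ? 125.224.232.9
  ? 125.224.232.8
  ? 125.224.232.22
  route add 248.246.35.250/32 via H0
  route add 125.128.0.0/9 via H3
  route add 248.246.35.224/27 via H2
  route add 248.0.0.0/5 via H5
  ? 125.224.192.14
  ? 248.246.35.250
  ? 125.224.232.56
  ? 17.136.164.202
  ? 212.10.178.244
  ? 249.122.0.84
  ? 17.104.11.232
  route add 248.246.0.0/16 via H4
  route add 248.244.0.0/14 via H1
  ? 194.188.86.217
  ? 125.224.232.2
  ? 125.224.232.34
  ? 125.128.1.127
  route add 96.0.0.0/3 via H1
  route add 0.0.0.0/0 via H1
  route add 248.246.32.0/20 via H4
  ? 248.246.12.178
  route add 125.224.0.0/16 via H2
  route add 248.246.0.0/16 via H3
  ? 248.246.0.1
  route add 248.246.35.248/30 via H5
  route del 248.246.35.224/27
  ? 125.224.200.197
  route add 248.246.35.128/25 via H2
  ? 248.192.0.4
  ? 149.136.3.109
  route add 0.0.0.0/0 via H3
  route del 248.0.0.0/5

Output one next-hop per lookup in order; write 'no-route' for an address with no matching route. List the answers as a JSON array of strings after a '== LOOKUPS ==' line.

Process each operation:
  add 125.224.232.0/23 -> H2 at depth 23
  add 248.192.0.0/10 -> H0 at depth 10
  add 125.224.192.0/18 -> H0 at depth 18
  Q 125.224.232.9: descend 01111101111000001110100 ; hops seen [H0,H2] ; pick H2
  Q 125.224.232.8: descend 01111101111000001110100 ; hops seen [H0,H2] ; pick H2
  Q 125.224.232.22: descend 01111101111000001110100 ; hops seen [H0,H2] ; pick H2
  add 248.246.35.250/32 -> H0 at depth 32
  add 125.128.0.0/9 -> H3 at depth 9
  add 248.246.35.224/27 -> H2 at depth 27
  add 248.0.0.0/5 -> H5 at depth 5
  Q 125.224.192.14: descend 011111011110000011 ; hops seen [H3,H0] ; pick H0
  Q 248.246.35.250: descend 11111000111101100010001111111010 ; hops seen [H5,H0,H2,H0] ; pick H0
  Q 125.224.232.56: descend 01111101111000001110100 ; hops seen [H3,H0,H2] ; pick H2
  Q 17.136.164.202: descend 0 ; hops seen [∅] ; pick no-route
  Q 212.10.178.244: descend 11 ; hops seen [∅] ; pick no-route
  Q 249.122.0.84: descend 1111100 ; hops seen [H5] ; pick H5
  Q 17.104.11.232: descend 0 ; hops seen [∅] ; pick no-route
  add 248.246.0.0/16 -> H4 at depth 16
  add 248.244.0.0/14 -> H1 at depth 14
  Q 194.188.86.217: descend 11 ; hops seen [∅] ; pick no-route
  Q 125.224.232.2: descend 01111101111000001110100 ; hops seen [H3,H0,H2] ; pick H2
  Q 125.224.232.34: descend 01111101111000001110100 ; hops seen [H3,H0,H2] ; pick H2
  Q 125.128.1.127: descend 011111011 ; hops seen [H3] ; pick H3
  add 96.0.0.0/3 -> H1 at depth 3
  add 0.0.0.0/0 -> H1 at depth 0
  add 248.246.32.0/20 -> H4 at depth 20
  Q 248.246.12.178: descend 111110001111011000 ; hops seen [H1,H5,H0,H1,H4] ; pick H4
  add 125.224.0.0/16 -> H2 at depth 16
  add 248.246.0.0/16 -> H3 at depth 16
  Q 248.246.0.1: descend 111110001111011000 ; hops seen [H1,H5,H0,H1,H3] ; pick H3
  add 248.246.35.248/30 -> H5 at depth 30
  del 248.246.35.224/27 (clear depth 27)
  Q 125.224.200.197: descend 011111011110000011 ; hops seen [H1,H1,H3,H2,H0] ; pick H0
  add 248.246.35.128/25 -> H2 at depth 25
  Q 248.192.0.4: descend 1111100011 ; hops seen [H1,H5,H0] ; pick H0
  Q 149.136.3.109: descend 1 ; hops seen [H1] ; pick H1
  add 0.0.0.0/0 -> H3 at depth 0
  del 248.0.0.0/5 (clear depth 5)

== LOOKUPS ==
["H2","H2","H2","H0","H0","H2","no-route","no-route","H5","no-route","no-route","H2","H2","H3","H4","H3","H0","H0","H1"]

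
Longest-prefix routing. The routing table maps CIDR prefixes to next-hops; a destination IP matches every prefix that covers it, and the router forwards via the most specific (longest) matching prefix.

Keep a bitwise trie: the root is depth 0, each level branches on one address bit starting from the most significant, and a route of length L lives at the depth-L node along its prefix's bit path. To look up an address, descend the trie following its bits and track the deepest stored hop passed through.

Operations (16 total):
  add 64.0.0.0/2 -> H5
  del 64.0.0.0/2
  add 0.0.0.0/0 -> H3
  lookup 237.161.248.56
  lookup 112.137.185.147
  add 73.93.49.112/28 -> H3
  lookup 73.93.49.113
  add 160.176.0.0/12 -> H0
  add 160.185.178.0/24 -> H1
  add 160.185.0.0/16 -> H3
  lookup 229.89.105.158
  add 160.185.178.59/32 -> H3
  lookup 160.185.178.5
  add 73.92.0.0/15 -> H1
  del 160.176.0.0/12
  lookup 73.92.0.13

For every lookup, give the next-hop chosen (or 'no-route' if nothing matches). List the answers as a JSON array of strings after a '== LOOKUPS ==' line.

Trace:
  add 64.0.0.0/2 -> H5 at depth 2
  del 64.0.0.0/2 (clear depth 2)
  add 0.0.0.0/0 -> H3 at depth 0
  lookup 237.161.248.56: bits ε walk d0:H3 -> H3
  lookup 112.137.185.147: bits 01 walk d0:H3→d1:-→d2:- -> H3
  add 73.93.49.112/28 -> H3 at depth 28
  lookup 73.93.49.113: bits 0100100101011101001100010111 walk d0:H3→d1:-→d2:-→d3:-→d4:-→d5:-→d6:-→d7:-→d8:-→d9:-→d10:-→d11:-→d12:-→d13:-→d14:-→d15:-→d16:-→d17:-→d18:-→d19:-→d20:-→d21:-→d22:-→d23:-→d24:-→d25:-→d26:-→d27:-→d28:H3 -> H3
  add 160.176.0.0/12 -> H0 at depth 12
  add 160.185.178.0/24 -> H1 at depth 24
  add 160.185.0.0/16 -> H3 at depth 16
  lookup 229.89.105.158: bits 1 walk d0:H3→d1:- -> H3
  add 160.185.178.59/32 -> H3 at depth 32
  lookup 160.185.178.5: bits 10100000101110011011001000 walk d0:H3→d1:-→d2:-→d3:-→d4:-→d5:-→d6:-→d7:-→d8:-→d9:-→d10:-→d11:-→d12:H0→d13:-→d14:-→d15:-→d16:H3→d17:-→d18:-→d19:-→d20:-→d21:-→d22:-→d23:-→d24:H1→d25:-→d26:- -> H1
  add 73.92.0.0/15 -> H1 at depth 15
  del 160.176.0.0/12 (clear depth 12)
  lookup 73.92.0.13: bits 010010010101110 walk d0:H3→d1:-→d2:-→d3:-→d4:-→d5:-→d6:-→d7:-→d8:-→d9:-→d10:-→d11:-→d12:-→d13:-→d14:-→d15:H1 -> H1

== LOOKUPS ==
["H3","H3","H3","H3","H1","H1"]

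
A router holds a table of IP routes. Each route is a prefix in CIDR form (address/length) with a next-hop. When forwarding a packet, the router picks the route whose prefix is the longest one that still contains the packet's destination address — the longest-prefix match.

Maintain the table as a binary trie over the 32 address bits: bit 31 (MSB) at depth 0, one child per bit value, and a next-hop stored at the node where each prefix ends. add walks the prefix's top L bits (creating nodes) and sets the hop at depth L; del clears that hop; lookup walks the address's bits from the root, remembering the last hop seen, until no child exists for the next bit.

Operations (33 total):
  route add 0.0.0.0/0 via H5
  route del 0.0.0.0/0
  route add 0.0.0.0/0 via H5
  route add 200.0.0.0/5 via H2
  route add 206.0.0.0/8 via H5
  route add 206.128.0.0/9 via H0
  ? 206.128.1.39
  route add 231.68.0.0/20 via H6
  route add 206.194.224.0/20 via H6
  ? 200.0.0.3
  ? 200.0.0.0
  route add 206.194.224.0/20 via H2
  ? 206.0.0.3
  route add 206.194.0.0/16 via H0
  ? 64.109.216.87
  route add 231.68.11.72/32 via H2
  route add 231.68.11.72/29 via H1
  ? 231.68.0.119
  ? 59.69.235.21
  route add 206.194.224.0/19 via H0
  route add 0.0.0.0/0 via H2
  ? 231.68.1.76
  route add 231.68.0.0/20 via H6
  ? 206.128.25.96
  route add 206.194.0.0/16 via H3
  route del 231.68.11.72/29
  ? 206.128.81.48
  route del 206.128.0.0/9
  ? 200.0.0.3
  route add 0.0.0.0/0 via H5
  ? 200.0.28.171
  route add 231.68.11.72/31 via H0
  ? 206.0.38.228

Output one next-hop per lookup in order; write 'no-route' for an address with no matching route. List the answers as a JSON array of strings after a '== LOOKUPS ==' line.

Trace:
  add 0.0.0.0/0 -> H5 at depth 0
  - 0.0.0.0/0 clear@0
  add 0.0.0.0/0 -> H5 at depth 0
  add 200.0.0.0/5 -> H2 at depth 5
  add 206.0.0.0/8 -> H5 at depth 8
  add 206.128.0.0/9 -> H0 at depth 9
  ? 206.128.1.39  path d0:H5→d1:-→d2:-→d3:-→d4:-→d5:H2→d6:-→d7:-→d8:H5→d9:H0  best=H0
  add 231.68.0.0/20 -> H6 at depth 20
  add 206.194.224.0/20 -> H6 at depth 20
  ? 200.0.0.3  path d0:H5→d1:-→d2:-→d3:-→d4:-→d5:H2  best=H2
  ? 200.0.0.0  path d0:H5→d1:-→d2:-→d3:-→d4:-→d5:H2  best=H2
  add 206.194.224.0/20 -> H2 at depth 20
  ? 206.0.0.3  path d0:H5→d1:-→d2:-→d3:-→d4:-→d5:H2→d6:-→d7:-→d8:H5  best=H5
  add 206.194.0.0/16 -> H0 at depth 16
  ? 64.109.216.87  path d0:H5  best=H5
  add 231.68.11.72/32 -> H2 at depth 32
  add 231.68.11.72/29 -> H1 at depth 29
  ? 231.68.0.119  path d0:H5→d1:-→d2:-→d3:-→d4:-→d5:-→d6:-→d7:-→d8:-→d9:-→d10:-→d11:-→d12:-→d13:-→d14:-→d15:-→d16:-→d17:-→d18:-→d19:-→d20:H6  best=H6
  ? 59.69.235.21  path d0:H5  best=H5
  add 206.194.224.0/19 -> H0 at depth 19
  add 0.0.0.0/0 -> H2 at depth 0
  ? 231.68.1.76  path d0:H2→d1:-→d2:-→d3:-→d4:-→d5:-→d6:-→d7:-→d8:-→d9:-→d10:-→d11:-→d12:-→d13:-→d14:-→d15:-→d16:-→d17:-→d18:-→d19:-→d20:H6  best=H6
  add 231.68.0.0/20 -> H6 at depth 20
  ? 206.128.25.96  path d0:H2→d1:-→d2:-→d3:-→d4:-→d5:H2→d6:-→d7:-→d8:H5→d9:H0  best=H0
  add 206.194.0.0/16 -> H3 at depth 16
  - 231.68.11.72/29 clear@29
  ? 206.128.81.48  path d0:H2→d1:-→d2:-→d3:-→d4:-→d5:H2→d6:-→d7:-→d8:H5→d9:H0  best=H0
  - 206.128.0.0/9 clear@9
  ? 200.0.0.3  path d0:H2→d1:-→d2:-→d3:-→d4:-→d5:H2  best=H2
  add 0.0.0.0/0 -> H5 at depth 0
  ? 200.0.28.171  path d0:H5→d1:-→d2:-→d3:-→d4:-→d5:H2  best=H2
  add 231.68.11.72/31 -> H0 at depth 31
  ? 206.0.38.228  path d0:H5→d1:-→d2:-→d3:-→d4:-→d5:H2→d6:-→d7:-→d8:H5  best=H5

== LOOKUPS ==
["H0","H2","H2","H5","H5","H6","H5","H6","H0","H0","H2","H2","H5"]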